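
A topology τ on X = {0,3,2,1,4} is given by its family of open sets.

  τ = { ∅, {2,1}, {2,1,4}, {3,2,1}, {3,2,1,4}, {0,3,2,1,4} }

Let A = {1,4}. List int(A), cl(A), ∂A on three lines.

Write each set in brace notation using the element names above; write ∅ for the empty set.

int(A) = ∅
cl(A)  = {0,3,2,1,4}
∂A     = {0,3,2,1,4}

U open, U⊆A: ∅. int(A) = ⋃ = ∅
X∖A={0,3,2}, int(X∖A)=∅, hence cl(A)={0,3,2,1,4}
∂A: remove int from cl → {0,3,2,1,4}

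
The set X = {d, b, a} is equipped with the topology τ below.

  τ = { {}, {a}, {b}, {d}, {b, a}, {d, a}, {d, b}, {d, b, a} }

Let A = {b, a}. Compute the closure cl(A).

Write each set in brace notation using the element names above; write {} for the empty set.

X∖A={d}, int(X∖A)={d}, hence cl(A)={b, a}

{b, a}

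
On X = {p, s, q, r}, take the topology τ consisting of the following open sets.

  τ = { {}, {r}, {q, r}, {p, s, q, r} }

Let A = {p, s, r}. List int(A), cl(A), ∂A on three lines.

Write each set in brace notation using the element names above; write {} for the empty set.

interior: largest open inside A is {r} (from {}, {r})
cl via duality: int({q}) = {}, so X∖{} = {p, s, q, r}
cl∖int = {p, s, q}

int(A) = {r}
cl(A)  = {p, s, q, r}
∂A     = {p, s, q}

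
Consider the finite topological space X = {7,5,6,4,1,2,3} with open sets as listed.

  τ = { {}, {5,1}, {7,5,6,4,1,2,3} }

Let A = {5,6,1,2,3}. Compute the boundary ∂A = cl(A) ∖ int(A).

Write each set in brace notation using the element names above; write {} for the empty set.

U open, U⊆A: {}, {5,1}. int(A) = ⋃ = {5,1}
X∖A={7,4}, int(X∖A)={}, hence cl(A)={7,5,6,4,1,2,3}
∂A: remove int from cl → {7,6,4,2,3}

{7,6,4,2,3}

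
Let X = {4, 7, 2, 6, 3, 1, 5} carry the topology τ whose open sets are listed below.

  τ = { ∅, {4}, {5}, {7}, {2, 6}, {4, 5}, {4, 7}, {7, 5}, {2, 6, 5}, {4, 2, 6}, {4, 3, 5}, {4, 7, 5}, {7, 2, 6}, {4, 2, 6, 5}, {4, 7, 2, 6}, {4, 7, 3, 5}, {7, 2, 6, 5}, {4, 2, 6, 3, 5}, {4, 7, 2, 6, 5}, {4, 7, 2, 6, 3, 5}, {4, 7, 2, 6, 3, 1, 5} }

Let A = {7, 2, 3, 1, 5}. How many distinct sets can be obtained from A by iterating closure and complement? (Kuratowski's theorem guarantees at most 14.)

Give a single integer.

10

X∖A={4, 6}, int(X∖A)={4}, hence cl(A)={7, 2, 6, 3, 1, 5}
Orbit (k=closure, c=complement):
  1. A     = {7, 2, 3, 1, 5}
  2. kA    = {7, 2, 6, 3, 1, 5}
  3. cA    = {4, 6}
  4. ckA   = {4}
  5. kcA   = {4, 2, 6, 3, 1}
  6. kckA  = {4, 3, 1}
  7. ckcA  = {7, 5}
  8. ckckA = {7, 2, 6, 5}
  9. kckcA = {7, 3, 1, 5}
  10. ckckcA = {4, 2, 6}
(closed under both — stop)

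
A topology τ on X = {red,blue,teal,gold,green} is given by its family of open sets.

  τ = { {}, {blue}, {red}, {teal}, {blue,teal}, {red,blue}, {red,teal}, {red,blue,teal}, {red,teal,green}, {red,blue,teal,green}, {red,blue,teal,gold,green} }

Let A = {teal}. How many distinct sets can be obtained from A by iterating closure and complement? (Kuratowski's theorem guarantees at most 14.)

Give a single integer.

X∖A={red,blue,gold,green}, int(X∖A)={red,blue}, hence cl(A)={teal,gold,green}
Orbit (k=closure, c=complement):
  1. A     = {teal}
  2. kA    = {teal,gold,green}
  3. cA    = {red,blue,gold,green}
  4. ckA   = {red,blue}
(closed under both — stop)

4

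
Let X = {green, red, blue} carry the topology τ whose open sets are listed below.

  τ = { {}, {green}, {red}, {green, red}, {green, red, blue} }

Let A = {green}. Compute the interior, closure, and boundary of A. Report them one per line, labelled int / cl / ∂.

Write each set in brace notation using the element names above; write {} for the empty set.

int(A) = {green}
cl(A)  = {green, blue}
∂A     = {blue}

open subsets of A: {}, {green}; so int(A) = {green}
closure: X∖int(X∖A) = X∖{red} = {green, blue}
∂A = {green, blue} minus {green} = {blue}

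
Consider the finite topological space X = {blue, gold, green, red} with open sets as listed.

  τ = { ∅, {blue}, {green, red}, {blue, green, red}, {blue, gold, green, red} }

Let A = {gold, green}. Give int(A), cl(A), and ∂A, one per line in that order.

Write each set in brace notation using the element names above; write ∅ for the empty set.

open subsets of A: ∅; so int(A) = ∅
closure: X∖int(X∖A) = X∖{blue} = {gold, green, red}
∂A = {gold, green, red} minus ∅ = {gold, green, red}

int(A) = ∅
cl(A)  = {gold, green, red}
∂A     = {gold, green, red}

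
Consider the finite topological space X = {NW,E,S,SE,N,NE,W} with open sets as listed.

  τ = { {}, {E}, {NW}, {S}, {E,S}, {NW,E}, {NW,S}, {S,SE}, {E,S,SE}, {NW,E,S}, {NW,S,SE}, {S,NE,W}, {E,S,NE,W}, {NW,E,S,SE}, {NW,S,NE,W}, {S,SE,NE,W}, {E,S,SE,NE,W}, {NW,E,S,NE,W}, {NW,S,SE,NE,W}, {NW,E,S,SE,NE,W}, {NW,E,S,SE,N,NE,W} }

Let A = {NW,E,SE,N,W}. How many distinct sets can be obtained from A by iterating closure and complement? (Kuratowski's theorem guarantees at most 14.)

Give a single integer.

8

cl via duality: int({S,NE}) = {S}, so X∖{S} = {NW,E,SE,N,NE,W}
Write k for closure, c for complement:
  1. A     = {NW,E,SE,N,W}
  2. kA    = {NW,E,SE,N,NE,W}
  3. cA    = {S,NE}
  4. ckA   = {S}
  5. kcA   = {S,SE,N,NE,W}
  6. ckcA  = {NW,E}
  7. kckcA = {NW,E,N}
  8. ckckcA = {S,SE,NE,W}
applying k or c yields no new set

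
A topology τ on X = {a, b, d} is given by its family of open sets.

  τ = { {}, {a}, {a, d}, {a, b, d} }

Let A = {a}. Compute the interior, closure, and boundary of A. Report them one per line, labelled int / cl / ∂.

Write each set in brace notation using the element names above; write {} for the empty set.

int(A) = {a}
cl(A)  = {a, b, d}
∂A     = {b, d}

U open, U⊆A: {}, {a}. int(A) = ⋃ = {a}
X∖A={b, d}, int(X∖A)={}, hence cl(A)={a, b, d}
∂A: remove int from cl → {b, d}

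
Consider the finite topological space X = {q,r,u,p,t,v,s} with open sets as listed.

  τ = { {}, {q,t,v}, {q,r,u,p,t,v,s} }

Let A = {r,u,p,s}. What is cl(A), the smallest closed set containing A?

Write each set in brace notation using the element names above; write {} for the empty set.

{r,u,p,s}

closure: X∖int(X∖A) = X∖{q,t,v} = {r,u,p,s}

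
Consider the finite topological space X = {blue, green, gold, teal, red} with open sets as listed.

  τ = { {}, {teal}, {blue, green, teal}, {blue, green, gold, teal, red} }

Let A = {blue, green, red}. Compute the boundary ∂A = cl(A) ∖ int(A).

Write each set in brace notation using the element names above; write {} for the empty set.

open subsets of A: {}; so int(A) = {}
closure: X∖int(X∖A) = X∖{teal} = {blue, green, gold, red}
∂A = {blue, green, gold, red} minus {} = {blue, green, gold, red}

{blue, green, gold, red}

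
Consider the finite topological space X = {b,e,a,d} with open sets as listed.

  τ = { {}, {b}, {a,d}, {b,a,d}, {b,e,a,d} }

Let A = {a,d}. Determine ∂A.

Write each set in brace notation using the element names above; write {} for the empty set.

open subsets of A: {}, {a,d}; so int(A) = {a,d}
closure: X∖int(X∖A) = X∖{b} = {e,a,d}
∂A = {e,a,d} minus {a,d} = {e}

{e}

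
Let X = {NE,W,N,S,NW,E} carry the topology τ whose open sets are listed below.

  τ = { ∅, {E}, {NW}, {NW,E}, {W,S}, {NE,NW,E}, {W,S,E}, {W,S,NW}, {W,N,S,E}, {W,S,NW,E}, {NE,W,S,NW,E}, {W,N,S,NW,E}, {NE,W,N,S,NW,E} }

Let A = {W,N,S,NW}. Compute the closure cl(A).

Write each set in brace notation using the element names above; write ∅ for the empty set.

cl via duality: int({NE,E}) = {E}, so X∖{E} = {NE,W,N,S,NW}

{NE,W,N,S,NW}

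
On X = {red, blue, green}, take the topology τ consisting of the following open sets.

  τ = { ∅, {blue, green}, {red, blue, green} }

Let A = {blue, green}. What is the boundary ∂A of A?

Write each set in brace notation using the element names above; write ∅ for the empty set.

opens ⊆ A: ∅, {blue, green}; union → int = {blue, green}
complement {red}; its interior ∅; cl(A) = X∖∅ = {red, blue, green}
boundary = {red, blue, green} ∖ {blue, green} = {red}

{red}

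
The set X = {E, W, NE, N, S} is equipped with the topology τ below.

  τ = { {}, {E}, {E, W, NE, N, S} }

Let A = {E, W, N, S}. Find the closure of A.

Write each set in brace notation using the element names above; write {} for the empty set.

complement {NE}; its interior {}; cl(A) = X∖{} = {E, W, NE, N, S}

{E, W, NE, N, S}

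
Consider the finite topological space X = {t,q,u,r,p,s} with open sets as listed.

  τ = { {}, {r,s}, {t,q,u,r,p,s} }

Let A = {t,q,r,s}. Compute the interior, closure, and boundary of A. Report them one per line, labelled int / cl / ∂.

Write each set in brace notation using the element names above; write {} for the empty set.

int(A) = {r,s}
cl(A)  = {t,q,u,r,p,s}
∂A     = {t,q,u,p}

opens ⊆ A: {}, {r,s}; union → int = {r,s}
complement {u,p}; its interior {}; cl(A) = X∖{} = {t,q,u,r,p,s}
boundary = {t,q,u,r,p,s} ∖ {r,s} = {t,q,u,p}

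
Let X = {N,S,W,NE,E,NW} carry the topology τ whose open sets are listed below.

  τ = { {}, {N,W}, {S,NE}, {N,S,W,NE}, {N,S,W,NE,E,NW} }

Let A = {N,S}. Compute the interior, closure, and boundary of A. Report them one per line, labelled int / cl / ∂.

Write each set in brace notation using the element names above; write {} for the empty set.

opens ⊆ A: {}; union → int = {}
complement {W,NE,E,NW}; its interior {}; cl(A) = X∖{} = {N,S,W,NE,E,NW}
boundary = {N,S,W,NE,E,NW} ∖ {} = {N,S,W,NE,E,NW}

int(A) = {}
cl(A)  = {N,S,W,NE,E,NW}
∂A     = {N,S,W,NE,E,NW}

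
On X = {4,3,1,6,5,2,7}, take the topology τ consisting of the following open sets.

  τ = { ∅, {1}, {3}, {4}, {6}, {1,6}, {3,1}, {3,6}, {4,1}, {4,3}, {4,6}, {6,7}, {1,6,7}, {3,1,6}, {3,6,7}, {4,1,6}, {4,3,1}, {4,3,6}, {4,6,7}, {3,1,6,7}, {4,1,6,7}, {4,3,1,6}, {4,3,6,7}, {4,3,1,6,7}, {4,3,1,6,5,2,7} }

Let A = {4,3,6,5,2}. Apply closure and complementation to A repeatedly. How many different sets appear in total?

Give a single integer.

closure: X∖int(X∖A) = X∖{1} = {4,3,6,5,2,7}
Let k=closure and c=complement:
  1. A     = {4,3,6,5,2}
  2. kA    = {4,3,6,5,2,7}
  3. cA    = {1,7}
  4. ckA   = {1}
  5. kcA   = {1,5,2,7}
  6. kckA  = {1,5,2}
  7. ckcA  = {4,3,6}
  8. ckckA = {4,3,6,7}
— saturated at 8

8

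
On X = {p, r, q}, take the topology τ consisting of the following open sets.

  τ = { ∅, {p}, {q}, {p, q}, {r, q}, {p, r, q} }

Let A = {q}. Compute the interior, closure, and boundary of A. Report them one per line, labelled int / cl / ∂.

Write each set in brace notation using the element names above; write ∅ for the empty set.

int(A) = {q}
cl(A)  = {r, q}
∂A     = {r}

interior: largest open inside A is {q} (from ∅, {q})
cl via duality: int({p, r}) = {p}, so X∖{p} = {r, q}
cl∖int = {r}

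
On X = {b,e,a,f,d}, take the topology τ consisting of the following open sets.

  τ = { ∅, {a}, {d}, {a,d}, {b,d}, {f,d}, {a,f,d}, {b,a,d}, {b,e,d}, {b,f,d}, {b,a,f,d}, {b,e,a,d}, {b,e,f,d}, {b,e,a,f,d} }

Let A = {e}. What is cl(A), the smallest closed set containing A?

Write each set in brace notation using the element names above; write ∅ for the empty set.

{e}

closure: X∖int(X∖A) = X∖{b,a,f,d} = {e}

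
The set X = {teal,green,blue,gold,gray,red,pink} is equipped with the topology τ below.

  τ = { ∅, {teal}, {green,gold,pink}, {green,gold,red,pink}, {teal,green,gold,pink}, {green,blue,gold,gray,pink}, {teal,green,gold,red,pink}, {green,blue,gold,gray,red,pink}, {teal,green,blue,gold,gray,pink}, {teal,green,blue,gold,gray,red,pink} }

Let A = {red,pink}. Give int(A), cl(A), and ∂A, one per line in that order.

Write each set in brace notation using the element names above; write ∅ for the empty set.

opens ⊆ A: ∅; union → int = ∅
complement {teal,green,blue,gold,gray}; its interior {teal}; cl(A) = X∖{teal} = {green,blue,gold,gray,red,pink}
boundary = {green,blue,gold,gray,red,pink} ∖ ∅ = {green,blue,gold,gray,red,pink}

int(A) = ∅
cl(A)  = {green,blue,gold,gray,red,pink}
∂A     = {green,blue,gold,gray,red,pink}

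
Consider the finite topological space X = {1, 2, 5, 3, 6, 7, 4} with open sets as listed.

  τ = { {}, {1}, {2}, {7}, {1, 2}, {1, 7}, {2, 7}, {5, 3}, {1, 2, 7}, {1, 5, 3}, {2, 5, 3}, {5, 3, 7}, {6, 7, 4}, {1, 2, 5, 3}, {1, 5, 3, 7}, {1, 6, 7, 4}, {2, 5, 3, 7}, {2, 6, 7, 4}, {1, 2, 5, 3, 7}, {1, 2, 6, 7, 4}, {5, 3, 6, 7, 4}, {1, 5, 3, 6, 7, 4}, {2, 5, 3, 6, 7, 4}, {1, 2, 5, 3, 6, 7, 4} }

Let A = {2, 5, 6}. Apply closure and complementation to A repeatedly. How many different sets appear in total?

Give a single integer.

8

closure: X∖int(X∖A) = X∖{1, 7} = {2, 5, 3, 6, 4}
Let k=closure and c=complement:
  1. A     = {2, 5, 6}
  2. kA    = {2, 5, 3, 6, 4}
  3. cA    = {1, 3, 7, 4}
  4. ckA   = {1, 7}
  5. kcA   = {1, 5, 3, 6, 7, 4}
  6. kckA  = {1, 6, 7, 4}
  7. ckcA  = {2}
  8. ckckA = {2, 5, 3}
— saturated at 8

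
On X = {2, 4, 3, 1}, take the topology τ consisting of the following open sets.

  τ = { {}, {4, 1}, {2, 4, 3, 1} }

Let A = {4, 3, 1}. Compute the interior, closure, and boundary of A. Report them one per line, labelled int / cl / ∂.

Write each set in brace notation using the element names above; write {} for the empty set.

opens ⊆ A: {}, {4, 1}; union → int = {4, 1}
complement {2}; its interior {}; cl(A) = X∖{} = {2, 4, 3, 1}
boundary = {2, 4, 3, 1} ∖ {4, 1} = {2, 3}

int(A) = {4, 1}
cl(A)  = {2, 4, 3, 1}
∂A     = {2, 3}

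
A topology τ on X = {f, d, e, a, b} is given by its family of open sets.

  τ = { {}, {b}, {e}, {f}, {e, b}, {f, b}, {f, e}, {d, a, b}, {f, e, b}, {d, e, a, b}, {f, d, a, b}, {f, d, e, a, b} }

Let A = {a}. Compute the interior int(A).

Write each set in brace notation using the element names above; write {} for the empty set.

{}

opens ⊆ A: {}; union → int = {}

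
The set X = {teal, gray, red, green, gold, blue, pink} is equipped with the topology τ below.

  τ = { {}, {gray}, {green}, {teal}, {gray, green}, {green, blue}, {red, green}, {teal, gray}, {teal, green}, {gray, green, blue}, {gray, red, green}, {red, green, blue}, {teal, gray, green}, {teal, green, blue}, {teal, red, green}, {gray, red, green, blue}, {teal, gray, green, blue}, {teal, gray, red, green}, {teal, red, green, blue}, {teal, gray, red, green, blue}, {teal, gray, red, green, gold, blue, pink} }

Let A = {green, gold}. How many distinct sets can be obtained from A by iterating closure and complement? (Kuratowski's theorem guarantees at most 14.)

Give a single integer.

closure: X∖int(X∖A) = X∖{teal, gray} = {red, green, gold, blue, pink}
Let k=closure and c=complement:
  1. A     = {green, gold}
  2. kA    = {red, green, gold, blue, pink}
  3. cA    = {teal, gray, red, blue, pink}
  4. ckA   = {teal, gray}
  5. kcA   = {teal, gray, red, gold, blue, pink}
  6. kckA  = {teal, gray, gold, pink}
  7. ckcA  = {green}
  8. ckckA = {red, green, blue}
— saturated at 8

8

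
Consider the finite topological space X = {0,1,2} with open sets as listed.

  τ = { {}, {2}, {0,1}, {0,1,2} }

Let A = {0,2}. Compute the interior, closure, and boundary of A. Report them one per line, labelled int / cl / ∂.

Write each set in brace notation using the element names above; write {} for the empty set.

U open, U⊆A: {}, {2}. int(A) = ⋃ = {2}
X∖A={1}, int(X∖A)={}, hence cl(A)={0,1,2}
∂A: remove int from cl → {0,1}

int(A) = {2}
cl(A)  = {0,1,2}
∂A     = {0,1}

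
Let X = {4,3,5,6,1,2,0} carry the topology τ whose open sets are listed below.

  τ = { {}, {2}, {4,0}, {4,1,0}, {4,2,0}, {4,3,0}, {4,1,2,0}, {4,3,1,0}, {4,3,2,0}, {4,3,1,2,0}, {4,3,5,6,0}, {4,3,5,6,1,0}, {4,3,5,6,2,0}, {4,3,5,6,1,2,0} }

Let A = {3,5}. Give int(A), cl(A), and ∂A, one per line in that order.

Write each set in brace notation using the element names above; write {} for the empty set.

int(A) = {}
cl(A)  = {3,5,6}
∂A     = {3,5,6}

open subsets of A: {}; so int(A) = {}
closure: X∖int(X∖A) = X∖{4,1,2,0} = {3,5,6}
∂A = {3,5,6} minus {} = {3,5,6}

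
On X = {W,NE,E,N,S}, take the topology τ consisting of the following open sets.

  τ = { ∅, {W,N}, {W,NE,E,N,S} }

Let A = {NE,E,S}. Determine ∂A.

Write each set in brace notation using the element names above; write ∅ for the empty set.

{NE,E,S}

U open, U⊆A: ∅. int(A) = ⋃ = ∅
X∖A={W,N}, int(X∖A)={W,N}, hence cl(A)={NE,E,S}
∂A: remove int from cl → {NE,E,S}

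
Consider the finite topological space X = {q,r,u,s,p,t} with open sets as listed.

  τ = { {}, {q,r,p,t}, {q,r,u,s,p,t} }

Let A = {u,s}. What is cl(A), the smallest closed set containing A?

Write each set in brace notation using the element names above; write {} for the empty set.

{u,s}

X∖A={q,r,p,t}, int(X∖A)={q,r,p,t}, hence cl(A)={u,s}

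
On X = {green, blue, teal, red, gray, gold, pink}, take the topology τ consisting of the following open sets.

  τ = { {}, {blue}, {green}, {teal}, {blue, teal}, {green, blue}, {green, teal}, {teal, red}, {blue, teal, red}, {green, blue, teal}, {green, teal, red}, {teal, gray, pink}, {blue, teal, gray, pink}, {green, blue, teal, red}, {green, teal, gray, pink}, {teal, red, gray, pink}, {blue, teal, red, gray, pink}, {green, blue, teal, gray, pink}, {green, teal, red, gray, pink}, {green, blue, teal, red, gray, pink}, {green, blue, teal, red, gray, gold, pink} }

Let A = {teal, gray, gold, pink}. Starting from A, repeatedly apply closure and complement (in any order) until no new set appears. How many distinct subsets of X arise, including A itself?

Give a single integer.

cl via duality: int({green, blue, red}) = {green, blue}, so X∖{green, blue} = {teal, red, gray, gold, pink}
Write k for closure, c for complement:
  1. A     = {teal, gray, gold, pink}
  2. kA    = {teal, red, gray, gold, pink}
  3. cA    = {green, blue, red}
  4. ckA   = {green, blue}
  5. kcA   = {green, blue, red, gold}
  6. kckA  = {green, blue, gold}
  7. ckcA  = {teal, gray, pink}
  8. ckckA = {teal, red, gray, pink}
applying k or c yields no new set

8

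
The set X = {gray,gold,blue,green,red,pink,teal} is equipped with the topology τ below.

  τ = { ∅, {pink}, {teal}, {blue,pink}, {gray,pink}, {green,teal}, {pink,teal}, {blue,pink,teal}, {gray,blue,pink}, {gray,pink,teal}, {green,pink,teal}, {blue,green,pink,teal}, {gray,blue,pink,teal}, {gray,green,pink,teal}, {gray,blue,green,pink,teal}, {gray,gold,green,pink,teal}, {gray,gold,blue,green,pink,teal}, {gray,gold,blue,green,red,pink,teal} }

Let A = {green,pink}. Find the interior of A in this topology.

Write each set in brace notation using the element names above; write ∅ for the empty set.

{pink}

interior: largest open inside A is {pink} (from ∅, {pink})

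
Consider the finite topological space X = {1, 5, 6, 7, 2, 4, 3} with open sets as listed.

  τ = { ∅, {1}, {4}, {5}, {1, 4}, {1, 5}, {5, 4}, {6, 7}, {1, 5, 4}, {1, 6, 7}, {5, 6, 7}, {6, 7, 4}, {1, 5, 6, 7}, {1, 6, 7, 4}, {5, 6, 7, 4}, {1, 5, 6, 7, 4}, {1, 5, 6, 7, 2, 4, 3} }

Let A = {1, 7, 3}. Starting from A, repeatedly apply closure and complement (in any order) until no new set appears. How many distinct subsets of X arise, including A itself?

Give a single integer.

10

X∖A={5, 6, 2, 4}, int(X∖A)={5, 4}, hence cl(A)={1, 6, 7, 2, 3}
Orbit (k=closure, c=complement):
  1. A     = {1, 7, 3}
  2. kA    = {1, 6, 7, 2, 3}
  3. cA    = {5, 6, 2, 4}
  4. ckA   = {5, 4}
  5. kcA   = {5, 6, 7, 2, 4, 3}
  6. kckA  = {5, 2, 4, 3}
  7. ckcA  = {1}
  8. ckckA = {1, 6, 7}
  9. kckcA = {1, 2, 3}
  10. ckckcA = {5, 6, 7, 4}
(closed under both — stop)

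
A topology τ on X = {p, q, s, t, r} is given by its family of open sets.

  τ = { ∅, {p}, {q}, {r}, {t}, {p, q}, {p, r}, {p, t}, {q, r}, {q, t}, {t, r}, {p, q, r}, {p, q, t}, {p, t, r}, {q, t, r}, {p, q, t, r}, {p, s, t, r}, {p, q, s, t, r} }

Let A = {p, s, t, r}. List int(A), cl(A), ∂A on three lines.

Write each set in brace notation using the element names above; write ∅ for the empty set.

int(A) = {p, s, t, r}
cl(A)  = {p, s, t, r}
∂A     = ∅

opens ⊆ A: ∅, {t}, {p}, {r}, {p, t}, {p, r}, {t, r}, {p, t, r}, {p, s, t, r}; union → int = {p, s, t, r}
complement {q}; its interior {q}; cl(A) = X∖{q} = {p, s, t, r}
boundary = {p, s, t, r} ∖ {p, s, t, r} = ∅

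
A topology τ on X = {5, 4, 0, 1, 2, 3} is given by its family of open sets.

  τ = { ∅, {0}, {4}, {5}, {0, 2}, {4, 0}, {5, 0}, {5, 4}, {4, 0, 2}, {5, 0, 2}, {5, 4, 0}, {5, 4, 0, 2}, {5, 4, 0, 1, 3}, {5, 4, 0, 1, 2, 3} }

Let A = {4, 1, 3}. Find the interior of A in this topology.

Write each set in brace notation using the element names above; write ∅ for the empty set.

{4}

U open, U⊆A: ∅, {4}. int(A) = ⋃ = {4}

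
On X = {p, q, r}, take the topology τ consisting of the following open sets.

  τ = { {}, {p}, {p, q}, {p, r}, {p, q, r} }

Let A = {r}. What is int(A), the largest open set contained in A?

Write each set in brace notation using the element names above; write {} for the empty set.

open subsets of A: {}; so int(A) = {}

{}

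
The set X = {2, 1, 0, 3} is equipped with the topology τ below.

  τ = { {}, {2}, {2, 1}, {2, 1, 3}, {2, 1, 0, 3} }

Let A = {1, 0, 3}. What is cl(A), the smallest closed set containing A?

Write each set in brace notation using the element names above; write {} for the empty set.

{1, 0, 3}

cl via duality: int({2}) = {2}, so X∖{2} = {1, 0, 3}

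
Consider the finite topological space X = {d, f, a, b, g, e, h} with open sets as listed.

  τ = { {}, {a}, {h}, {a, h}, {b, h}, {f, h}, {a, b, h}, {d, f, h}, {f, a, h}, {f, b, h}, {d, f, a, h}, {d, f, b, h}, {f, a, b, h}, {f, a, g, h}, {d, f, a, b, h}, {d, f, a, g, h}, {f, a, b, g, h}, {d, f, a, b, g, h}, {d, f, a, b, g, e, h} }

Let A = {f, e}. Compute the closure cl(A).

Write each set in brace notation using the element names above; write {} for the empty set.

{d, f, g, e}

X∖A={d, a, b, g, h}, int(X∖A)={a, b, h}, hence cl(A)={d, f, g, e}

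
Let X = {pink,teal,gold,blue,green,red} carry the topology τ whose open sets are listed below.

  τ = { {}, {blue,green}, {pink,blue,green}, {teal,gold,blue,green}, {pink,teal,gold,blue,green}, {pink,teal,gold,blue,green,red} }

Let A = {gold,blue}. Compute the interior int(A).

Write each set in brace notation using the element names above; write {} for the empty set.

open subsets of A: {}; so int(A) = {}

{}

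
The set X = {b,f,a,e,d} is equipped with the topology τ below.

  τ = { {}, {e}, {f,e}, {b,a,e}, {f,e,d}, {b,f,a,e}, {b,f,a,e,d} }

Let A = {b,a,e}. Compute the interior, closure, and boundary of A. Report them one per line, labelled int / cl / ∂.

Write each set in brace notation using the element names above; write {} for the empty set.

opens ⊆ A: {}, {e}, {b,a,e}; union → int = {b,a,e}
complement {f,d}; its interior {}; cl(A) = X∖{} = {b,f,a,e,d}
boundary = {b,f,a,e,d} ∖ {b,a,e} = {f,d}

int(A) = {b,a,e}
cl(A)  = {b,f,a,e,d}
∂A     = {f,d}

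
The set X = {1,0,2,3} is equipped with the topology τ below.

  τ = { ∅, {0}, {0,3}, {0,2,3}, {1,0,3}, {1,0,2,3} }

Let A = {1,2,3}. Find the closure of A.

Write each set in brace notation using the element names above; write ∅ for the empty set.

{1,2,3}

complement {0}; its interior {0}; cl(A) = X∖{0} = {1,2,3}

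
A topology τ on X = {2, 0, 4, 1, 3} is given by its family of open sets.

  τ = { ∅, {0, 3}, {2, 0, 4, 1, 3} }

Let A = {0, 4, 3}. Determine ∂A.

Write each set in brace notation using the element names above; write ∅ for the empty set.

{2, 4, 1}

opens ⊆ A: ∅, {0, 3}; union → int = {0, 3}
complement {2, 1}; its interior ∅; cl(A) = X∖∅ = {2, 0, 4, 1, 3}
boundary = {2, 0, 4, 1, 3} ∖ {0, 3} = {2, 4, 1}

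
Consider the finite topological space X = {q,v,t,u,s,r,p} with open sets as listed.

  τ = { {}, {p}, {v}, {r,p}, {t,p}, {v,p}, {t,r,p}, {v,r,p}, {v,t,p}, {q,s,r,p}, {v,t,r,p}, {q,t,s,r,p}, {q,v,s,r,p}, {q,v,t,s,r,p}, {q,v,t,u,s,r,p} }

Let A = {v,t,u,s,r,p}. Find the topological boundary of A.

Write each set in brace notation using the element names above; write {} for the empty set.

opens ⊆ A: {}, {p}, {v}, {v,p}, {r,p}, {t,p}, {t,r,p}, {v,r,p}, {v,t,p}, {v,t,r,p}; union → int = {v,t,r,p}
complement {q}; its interior {}; cl(A) = X∖{} = {q,v,t,u,s,r,p}
boundary = {q,v,t,u,s,r,p} ∖ {v,t,r,p} = {q,u,s}

{q,u,s}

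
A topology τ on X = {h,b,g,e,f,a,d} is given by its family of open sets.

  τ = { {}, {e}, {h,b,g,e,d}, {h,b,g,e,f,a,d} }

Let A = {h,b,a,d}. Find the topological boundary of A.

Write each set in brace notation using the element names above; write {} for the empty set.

U open, U⊆A: {}. int(A) = ⋃ = {}
X∖A={g,e,f}, int(X∖A)={e}, hence cl(A)={h,b,g,f,a,d}
∂A: remove int from cl → {h,b,g,f,a,d}

{h,b,g,f,a,d}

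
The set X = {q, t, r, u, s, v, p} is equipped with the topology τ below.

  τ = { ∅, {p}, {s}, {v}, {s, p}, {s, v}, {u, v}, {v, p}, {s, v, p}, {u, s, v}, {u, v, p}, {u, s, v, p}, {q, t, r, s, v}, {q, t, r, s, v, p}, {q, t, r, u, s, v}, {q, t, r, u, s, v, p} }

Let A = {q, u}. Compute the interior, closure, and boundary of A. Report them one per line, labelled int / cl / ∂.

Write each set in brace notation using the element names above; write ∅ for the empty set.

int(A) = ∅
cl(A)  = {q, t, r, u}
∂A     = {q, t, r, u}

opens ⊆ A: ∅; union → int = ∅
complement {t, r, s, v, p}; its interior {s, v, p}; cl(A) = X∖{s, v, p} = {q, t, r, u}
boundary = {q, t, r, u} ∖ ∅ = {q, t, r, u}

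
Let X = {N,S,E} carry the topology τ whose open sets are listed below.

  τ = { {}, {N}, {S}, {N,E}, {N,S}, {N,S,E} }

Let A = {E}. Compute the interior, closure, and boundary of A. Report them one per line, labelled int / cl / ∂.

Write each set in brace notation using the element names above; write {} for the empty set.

int(A) = {}
cl(A)  = {E}
∂A     = {E}

U open, U⊆A: {}. int(A) = ⋃ = {}
X∖A={N,S}, int(X∖A)={N,S}, hence cl(A)={E}
∂A: remove int from cl → {E}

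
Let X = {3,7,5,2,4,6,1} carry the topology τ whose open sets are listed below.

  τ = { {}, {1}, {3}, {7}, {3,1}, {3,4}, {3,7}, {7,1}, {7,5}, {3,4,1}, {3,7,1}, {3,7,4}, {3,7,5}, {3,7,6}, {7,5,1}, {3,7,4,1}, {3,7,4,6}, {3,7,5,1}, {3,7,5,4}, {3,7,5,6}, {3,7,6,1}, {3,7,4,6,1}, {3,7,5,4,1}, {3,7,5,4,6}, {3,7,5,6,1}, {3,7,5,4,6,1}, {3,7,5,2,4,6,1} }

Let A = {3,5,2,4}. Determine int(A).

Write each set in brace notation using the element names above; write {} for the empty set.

opens ⊆ A: {}, {3}, {3,4}; union → int = {3,4}

{3,4}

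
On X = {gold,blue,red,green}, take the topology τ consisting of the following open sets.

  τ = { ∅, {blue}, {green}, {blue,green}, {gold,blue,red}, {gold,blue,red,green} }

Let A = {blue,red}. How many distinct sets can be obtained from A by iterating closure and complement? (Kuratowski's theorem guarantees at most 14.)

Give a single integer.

6

closure: X∖int(X∖A) = X∖{green} = {gold,blue,red}
Let k=closure and c=complement:
  1. A     = {blue,red}
  2. kA    = {gold,blue,red}
  3. cA    = {gold,green}
  4. ckA   = {green}
  5. kcA   = {gold,red,green}
  6. ckcA  = {blue}
— saturated at 6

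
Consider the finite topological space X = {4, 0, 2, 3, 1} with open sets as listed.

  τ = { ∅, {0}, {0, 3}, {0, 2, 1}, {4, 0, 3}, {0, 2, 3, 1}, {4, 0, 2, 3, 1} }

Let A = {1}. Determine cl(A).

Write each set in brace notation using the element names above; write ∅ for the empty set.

closure: X∖int(X∖A) = X∖{4, 0, 3} = {2, 1}

{2, 1}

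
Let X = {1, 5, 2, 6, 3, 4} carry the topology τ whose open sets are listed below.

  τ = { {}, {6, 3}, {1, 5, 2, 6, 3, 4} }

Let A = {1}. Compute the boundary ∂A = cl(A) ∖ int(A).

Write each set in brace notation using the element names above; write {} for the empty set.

{1, 5, 2, 4}

U open, U⊆A: {}. int(A) = ⋃ = {}
X∖A={5, 2, 6, 3, 4}, int(X∖A)={6, 3}, hence cl(A)={1, 5, 2, 4}
∂A: remove int from cl → {1, 5, 2, 4}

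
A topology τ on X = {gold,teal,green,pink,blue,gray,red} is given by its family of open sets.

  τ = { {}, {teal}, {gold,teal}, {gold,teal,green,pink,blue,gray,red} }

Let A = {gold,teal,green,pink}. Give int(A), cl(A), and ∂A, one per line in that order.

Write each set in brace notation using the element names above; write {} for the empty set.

int(A) = {gold,teal}
cl(A)  = {gold,teal,green,pink,blue,gray,red}
∂A     = {green,pink,blue,gray,red}

opens ⊆ A: {}, {teal}, {gold,teal}; union → int = {gold,teal}
complement {blue,gray,red}; its interior {}; cl(A) = X∖{} = {gold,teal,green,pink,blue,gray,red}
boundary = {gold,teal,green,pink,blue,gray,red} ∖ {gold,teal} = {green,pink,blue,gray,red}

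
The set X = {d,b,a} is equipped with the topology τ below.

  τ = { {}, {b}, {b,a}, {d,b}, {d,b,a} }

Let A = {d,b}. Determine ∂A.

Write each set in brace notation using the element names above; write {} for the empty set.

{a}

open subsets of A: {}, {b}, {d,b}; so int(A) = {d,b}
closure: X∖int(X∖A) = X∖{} = {d,b,a}
∂A = {d,b,a} minus {d,b} = {a}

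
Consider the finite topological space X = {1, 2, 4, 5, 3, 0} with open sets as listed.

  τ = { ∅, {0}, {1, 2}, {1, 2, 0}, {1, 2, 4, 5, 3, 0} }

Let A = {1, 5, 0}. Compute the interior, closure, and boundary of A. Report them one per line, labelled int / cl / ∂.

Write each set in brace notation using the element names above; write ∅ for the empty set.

int(A) = {0}
cl(A)  = {1, 2, 4, 5, 3, 0}
∂A     = {1, 2, 4, 5, 3}

opens ⊆ A: ∅, {0}; union → int = {0}
complement {2, 4, 3}; its interior ∅; cl(A) = X∖∅ = {1, 2, 4, 5, 3, 0}
boundary = {1, 2, 4, 5, 3, 0} ∖ {0} = {1, 2, 4, 5, 3}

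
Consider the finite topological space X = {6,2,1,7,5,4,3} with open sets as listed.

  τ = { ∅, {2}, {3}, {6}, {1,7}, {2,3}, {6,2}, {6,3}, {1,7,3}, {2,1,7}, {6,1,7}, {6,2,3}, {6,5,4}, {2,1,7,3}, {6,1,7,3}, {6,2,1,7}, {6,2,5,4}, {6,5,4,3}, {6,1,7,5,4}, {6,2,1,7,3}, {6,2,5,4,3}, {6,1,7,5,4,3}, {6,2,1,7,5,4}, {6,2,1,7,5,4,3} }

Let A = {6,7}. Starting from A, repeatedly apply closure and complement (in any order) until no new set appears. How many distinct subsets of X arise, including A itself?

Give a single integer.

closure: X∖int(X∖A) = X∖{2,3} = {6,1,7,5,4}
Let k=closure and c=complement:
  1. A     = {6,7}
  2. kA    = {6,1,7,5,4}
  3. cA    = {2,1,5,4,3}
  4. ckA   = {2,3}
  5. kcA   = {2,1,7,5,4,3}
  6. ckcA  = {6}
  7. kckcA = {6,5,4}
  8. ckckcA = {2,1,7,3}
— saturated at 8

8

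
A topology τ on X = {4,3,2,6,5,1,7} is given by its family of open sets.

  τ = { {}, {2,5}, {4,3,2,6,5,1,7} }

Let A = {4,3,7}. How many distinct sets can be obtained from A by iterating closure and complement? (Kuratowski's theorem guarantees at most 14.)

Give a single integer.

6

complement {2,6,5,1}; its interior {2,5}; cl(A) = X∖{2,5} = {4,3,6,1,7}
With k = closure, c = complement:
  1. A     = {4,3,7}
  2. kA    = {4,3,6,1,7}
  3. cA    = {2,6,5,1}
  4. ckA   = {2,5}
  5. kcA   = {4,3,2,6,5,1,7}
  6. ckcA  = {}
k, c of each give nothing new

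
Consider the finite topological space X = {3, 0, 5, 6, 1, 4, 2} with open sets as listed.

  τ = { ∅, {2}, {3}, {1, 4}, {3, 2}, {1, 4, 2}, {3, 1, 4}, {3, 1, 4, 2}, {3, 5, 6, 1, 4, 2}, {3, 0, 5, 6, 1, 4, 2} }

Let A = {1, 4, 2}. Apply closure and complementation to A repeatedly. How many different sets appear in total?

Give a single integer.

4

complement {3, 0, 5, 6}; its interior {3}; cl(A) = X∖{3} = {0, 5, 6, 1, 4, 2}
With k = closure, c = complement:
  1. A     = {1, 4, 2}
  2. kA    = {0, 5, 6, 1, 4, 2}
  3. cA    = {3, 0, 5, 6}
  4. ckA   = {3}
k, c of each give nothing new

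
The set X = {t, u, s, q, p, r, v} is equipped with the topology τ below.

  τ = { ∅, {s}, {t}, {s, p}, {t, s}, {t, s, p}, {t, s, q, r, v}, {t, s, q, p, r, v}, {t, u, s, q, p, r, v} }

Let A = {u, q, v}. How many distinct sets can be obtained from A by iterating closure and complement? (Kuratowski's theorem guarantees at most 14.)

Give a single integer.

complement {t, s, p, r}; its interior {t, s, p}; cl(A) = X∖{t, s, p} = {u, q, r, v}
With k = closure, c = complement:
  1. A     = {u, q, v}
  2. kA    = {u, q, r, v}
  3. cA    = {t, s, p, r}
  4. ckA   = {t, s, p}
  5. kcA   = {t, u, s, q, p, r, v}
  6. ckcA  = ∅
k, c of each give nothing new

6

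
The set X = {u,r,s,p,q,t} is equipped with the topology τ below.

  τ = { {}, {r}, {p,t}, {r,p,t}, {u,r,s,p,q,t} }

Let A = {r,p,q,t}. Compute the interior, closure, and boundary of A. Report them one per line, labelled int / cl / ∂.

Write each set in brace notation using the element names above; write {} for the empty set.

int(A) = {r,p,t}
cl(A)  = {u,r,s,p,q,t}
∂A     = {u,s,q}

U open, U⊆A: {}, {r}, {p,t}, {r,p,t}. int(A) = ⋃ = {r,p,t}
X∖A={u,s}, int(X∖A)={}, hence cl(A)={u,r,s,p,q,t}
∂A: remove int from cl → {u,s,q}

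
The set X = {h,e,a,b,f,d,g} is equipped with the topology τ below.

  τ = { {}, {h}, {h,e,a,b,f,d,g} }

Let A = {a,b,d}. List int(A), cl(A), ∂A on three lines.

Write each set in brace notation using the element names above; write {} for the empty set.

int(A) = {}
cl(A)  = {e,a,b,f,d,g}
∂A     = {e,a,b,f,d,g}

interior: largest open inside A is {} (from {})
cl via duality: int({h,e,f,g}) = {h}, so X∖{h} = {e,a,b,f,d,g}
cl∖int = {e,a,b,f,d,g}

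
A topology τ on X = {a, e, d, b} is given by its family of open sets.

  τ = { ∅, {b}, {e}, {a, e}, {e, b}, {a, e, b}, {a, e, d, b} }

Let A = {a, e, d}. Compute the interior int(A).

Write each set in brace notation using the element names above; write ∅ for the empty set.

{a, e}

U open, U⊆A: ∅, {e}, {a, e}. int(A) = ⋃ = {a, e}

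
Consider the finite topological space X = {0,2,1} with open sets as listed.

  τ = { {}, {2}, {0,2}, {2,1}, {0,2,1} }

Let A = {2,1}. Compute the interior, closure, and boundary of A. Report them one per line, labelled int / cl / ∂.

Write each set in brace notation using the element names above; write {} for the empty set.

int(A) = {2,1}
cl(A)  = {0,2,1}
∂A     = {0}

U open, U⊆A: {}, {2}, {2,1}. int(A) = ⋃ = {2,1}
X∖A={0}, int(X∖A)={}, hence cl(A)={0,2,1}
∂A: remove int from cl → {0}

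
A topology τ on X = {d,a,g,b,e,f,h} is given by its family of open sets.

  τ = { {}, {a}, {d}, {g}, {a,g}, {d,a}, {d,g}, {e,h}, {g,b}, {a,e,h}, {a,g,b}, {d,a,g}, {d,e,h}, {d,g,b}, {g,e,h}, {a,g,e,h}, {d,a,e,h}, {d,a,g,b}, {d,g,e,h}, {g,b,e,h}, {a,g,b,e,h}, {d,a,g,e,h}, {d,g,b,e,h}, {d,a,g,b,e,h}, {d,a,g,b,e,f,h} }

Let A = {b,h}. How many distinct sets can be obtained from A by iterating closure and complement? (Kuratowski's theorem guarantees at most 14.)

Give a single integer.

10

X∖A={d,a,g,e,f}, int(X∖A)={d,a,g}, hence cl(A)={b,e,f,h}
Orbit (k=closure, c=complement):
  1. A     = {b,h}
  2. kA    = {b,e,f,h}
  3. cA    = {d,a,g,e,f}
  4. ckA   = {d,a,g}
  5. kcA   = {d,a,g,b,e,f,h}
  6. kckA  = {d,a,g,b,f}
  7. ckcA  = {}
  8. ckckA = {e,h}
  9. kckckA = {e,f,h}
  10. ckckckA = {d,a,g,b}
(closed under both — stop)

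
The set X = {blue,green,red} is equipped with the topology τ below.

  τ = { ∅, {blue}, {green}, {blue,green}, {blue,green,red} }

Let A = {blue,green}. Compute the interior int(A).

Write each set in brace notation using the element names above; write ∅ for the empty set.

interior: largest open inside A is {blue,green} (from ∅, {blue}, {green}, {blue,green})

{blue,green}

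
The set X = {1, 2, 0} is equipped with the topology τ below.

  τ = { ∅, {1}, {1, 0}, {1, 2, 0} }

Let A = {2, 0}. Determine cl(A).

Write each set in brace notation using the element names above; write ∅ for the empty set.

{2, 0}

X∖A={1}, int(X∖A)={1}, hence cl(A)={2, 0}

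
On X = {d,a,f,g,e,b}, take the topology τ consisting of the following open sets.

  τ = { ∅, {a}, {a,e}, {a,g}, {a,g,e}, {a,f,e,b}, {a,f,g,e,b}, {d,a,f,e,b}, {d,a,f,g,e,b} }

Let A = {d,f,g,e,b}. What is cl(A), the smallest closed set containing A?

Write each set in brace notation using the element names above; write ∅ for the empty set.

{d,f,g,e,b}

X∖A={a}, int(X∖A)={a}, hence cl(A)={d,f,g,e,b}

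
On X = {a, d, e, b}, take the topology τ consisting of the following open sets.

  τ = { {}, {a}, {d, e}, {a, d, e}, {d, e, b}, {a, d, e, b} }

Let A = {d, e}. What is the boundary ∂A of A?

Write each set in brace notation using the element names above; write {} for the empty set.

interior: largest open inside A is {d, e} (from {}, {d, e})
cl via duality: int({a, b}) = {a}, so X∖{a} = {d, e, b}
cl∖int = {b}

{b}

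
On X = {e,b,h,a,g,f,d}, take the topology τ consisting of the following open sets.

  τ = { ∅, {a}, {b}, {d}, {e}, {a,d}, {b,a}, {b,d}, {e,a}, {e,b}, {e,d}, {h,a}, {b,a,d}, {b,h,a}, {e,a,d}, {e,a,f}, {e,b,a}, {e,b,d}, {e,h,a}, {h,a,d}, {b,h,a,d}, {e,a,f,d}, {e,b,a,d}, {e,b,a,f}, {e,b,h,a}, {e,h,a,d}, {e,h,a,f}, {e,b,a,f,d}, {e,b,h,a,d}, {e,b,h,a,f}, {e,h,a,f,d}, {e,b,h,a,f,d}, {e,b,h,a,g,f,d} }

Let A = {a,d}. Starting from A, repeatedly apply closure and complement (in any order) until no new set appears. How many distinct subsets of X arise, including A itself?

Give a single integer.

6

X∖A={e,b,h,g,f}, int(X∖A)={e,b}, hence cl(A)={h,a,g,f,d}
Orbit (k=closure, c=complement):
  1. A     = {a,d}
  2. kA    = {h,a,g,f,d}
  3. cA    = {e,b,h,g,f}
  4. ckA   = {e,b}
  5. kckA  = {e,b,g,f}
  6. ckckA = {h,a,d}
(closed under both — stop)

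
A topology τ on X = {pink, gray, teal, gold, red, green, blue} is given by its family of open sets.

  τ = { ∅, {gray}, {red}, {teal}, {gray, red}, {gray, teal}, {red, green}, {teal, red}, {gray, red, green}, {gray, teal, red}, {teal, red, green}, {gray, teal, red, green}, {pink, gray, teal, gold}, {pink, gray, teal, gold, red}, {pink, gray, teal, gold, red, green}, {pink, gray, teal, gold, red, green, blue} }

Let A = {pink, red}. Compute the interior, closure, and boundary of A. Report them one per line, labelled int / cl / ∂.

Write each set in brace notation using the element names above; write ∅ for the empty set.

int(A) = {red}
cl(A)  = {pink, gold, red, green, blue}
∂A     = {pink, gold, green, blue}

U open, U⊆A: ∅, {red}. int(A) = ⋃ = {red}
X∖A={gray, teal, gold, green, blue}, int(X∖A)={gray, teal}, hence cl(A)={pink, gold, red, green, blue}
∂A: remove int from cl → {pink, gold, green, blue}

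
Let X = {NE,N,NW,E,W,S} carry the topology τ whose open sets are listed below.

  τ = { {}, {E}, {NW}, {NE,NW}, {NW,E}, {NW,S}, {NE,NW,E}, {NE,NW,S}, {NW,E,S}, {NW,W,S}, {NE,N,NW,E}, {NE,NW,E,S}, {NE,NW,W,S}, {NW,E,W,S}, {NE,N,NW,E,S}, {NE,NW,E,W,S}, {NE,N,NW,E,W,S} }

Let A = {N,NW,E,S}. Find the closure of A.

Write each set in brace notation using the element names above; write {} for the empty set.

{NE,N,NW,E,W,S}

closure: X∖int(X∖A) = X∖{} = {NE,N,NW,E,W,S}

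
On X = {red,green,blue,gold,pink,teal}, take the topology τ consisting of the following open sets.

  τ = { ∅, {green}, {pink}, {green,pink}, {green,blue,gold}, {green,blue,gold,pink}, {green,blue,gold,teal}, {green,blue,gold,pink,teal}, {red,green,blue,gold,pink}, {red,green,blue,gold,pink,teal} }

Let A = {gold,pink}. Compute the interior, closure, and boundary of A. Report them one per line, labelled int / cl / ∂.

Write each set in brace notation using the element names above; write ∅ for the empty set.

opens ⊆ A: ∅, {pink}; union → int = {pink}
complement {red,green,blue,teal}; its interior {green}; cl(A) = X∖{green} = {red,blue,gold,pink,teal}
boundary = {red,blue,gold,pink,teal} ∖ {pink} = {red,blue,gold,teal}

int(A) = {pink}
cl(A)  = {red,blue,gold,pink,teal}
∂A     = {red,blue,gold,teal}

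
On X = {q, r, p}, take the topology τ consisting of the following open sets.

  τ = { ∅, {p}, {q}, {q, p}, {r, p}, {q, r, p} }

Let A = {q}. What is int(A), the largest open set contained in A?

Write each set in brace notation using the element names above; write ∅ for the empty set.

interior: largest open inside A is {q} (from ∅, {q})

{q}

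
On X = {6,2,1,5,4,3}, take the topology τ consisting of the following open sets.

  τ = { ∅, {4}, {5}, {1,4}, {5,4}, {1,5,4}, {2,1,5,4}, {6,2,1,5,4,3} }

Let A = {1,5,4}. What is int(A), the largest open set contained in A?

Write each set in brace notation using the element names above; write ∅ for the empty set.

interior: largest open inside A is {1,5,4} (from ∅, {4}, {5}, {1,4}, {5,4}, {1,5,4})

{1,5,4}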